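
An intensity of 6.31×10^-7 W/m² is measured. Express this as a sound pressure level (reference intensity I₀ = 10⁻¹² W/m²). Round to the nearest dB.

L = 10·log₁₀(I/I₀) = 10·log₁₀(6.31×10^-7/10⁻¹²) = 10·log₁₀(6.31×10^5).
L = 10·(0.8000 + 5) = 58.00 dB.

58 dB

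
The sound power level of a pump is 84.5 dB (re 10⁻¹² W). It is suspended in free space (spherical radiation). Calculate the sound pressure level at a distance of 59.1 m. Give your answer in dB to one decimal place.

Free-field spherical radiation: L_p = L_w − 10·log₁₀(4π·r²), r = 59.1 m.
4π·r² = 4.389e+04 m², 10·log₁₀ of that is 46.424 dB.
L_p = 84.5 − 46.424 = 38.08 dB.

38.1 dB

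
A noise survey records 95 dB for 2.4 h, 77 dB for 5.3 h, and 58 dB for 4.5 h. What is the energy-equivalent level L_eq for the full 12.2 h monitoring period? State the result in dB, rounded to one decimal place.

The energy average is taken in the linear domain: L_eq = 10·log₁₀[(Σ tᵢ·10^(Lᵢ/10))/T], T = 12.2 h.
Σ tᵢ·10^(Lᵢ/10) = 2.4·10^(95/10) + 5.3·10^(77/10) + 4.5·10^(58/10) = 7.858e+09.
L_eq = 10·log₁₀(7.858e+09/12.2) = 88.09 dB.

88.1 dB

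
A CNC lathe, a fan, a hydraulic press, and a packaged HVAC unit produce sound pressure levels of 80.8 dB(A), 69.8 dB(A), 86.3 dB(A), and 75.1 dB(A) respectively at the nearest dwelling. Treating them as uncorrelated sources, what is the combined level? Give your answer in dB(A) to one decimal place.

87.7 dB(A)

Incoherent sources combine by intensity addition: L_total = 10·log₁₀(Σ 10^(L_i/10)).
Σ 10^(L/10) = 10^(80.8/10) + 10^(69.8/10) + 10^(86.3/10) + 10^(75.1/10) = 5.887e+08.
L_total = 10·log₁₀(5.887e+08) = 87.70 dB(A).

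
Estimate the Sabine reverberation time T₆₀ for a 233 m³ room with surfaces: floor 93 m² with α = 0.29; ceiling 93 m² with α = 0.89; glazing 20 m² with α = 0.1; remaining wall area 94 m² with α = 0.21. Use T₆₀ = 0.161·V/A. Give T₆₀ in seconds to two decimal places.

A = Σ Sᵢαᵢ = 93·0.29 + 93·0.89 + 20·0.1 + 94·0.21 = 131.48 m².
T₆₀ = 0.161·V/A = 0.161·233/131.48 = 0.285 s.

0.29 s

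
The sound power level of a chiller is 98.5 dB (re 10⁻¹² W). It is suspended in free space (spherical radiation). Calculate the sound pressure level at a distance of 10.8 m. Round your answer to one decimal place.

Free-field spherical radiation: L_p = L_w − 10·log₁₀(4π·r²), r = 10.8 m.
4π·r² = 1466 m², 10·log₁₀ of that is 31.661 dB.
L_p = 98.5 − 31.661 = 66.84 dB.

66.8 dB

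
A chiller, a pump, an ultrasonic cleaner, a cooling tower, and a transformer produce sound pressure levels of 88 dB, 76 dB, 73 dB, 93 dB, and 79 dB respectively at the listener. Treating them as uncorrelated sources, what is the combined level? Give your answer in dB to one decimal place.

Incoherent sources combine by intensity addition: L_total = 10·log₁₀(Σ 10^(L_i/10)).
Σ 10^(L/10) = 10^(88/10) + 10^(76/10) + 10^(73/10) + 10^(93/10) + 10^(79/10) = 2.765e+09.
L_total = 10·log₁₀(2.765e+09) = 94.42 dB.

94.4 dB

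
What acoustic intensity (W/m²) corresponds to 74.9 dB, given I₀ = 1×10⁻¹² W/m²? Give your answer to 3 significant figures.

I/I₀ = 10^(74.9/10) = 3.09e+07, so I = 3.09e+07 × 10⁻¹² W/m².

3.09e-05 W/m²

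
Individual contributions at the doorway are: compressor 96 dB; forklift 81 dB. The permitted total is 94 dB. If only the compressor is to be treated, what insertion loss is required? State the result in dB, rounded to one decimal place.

Everything except the compressor sums to 10^(81/10) = 1.259e+08 in linear terms, 81.00 dB.
To meet 94 dB overall, the treated compressor may contribute at most 10^(94/10) − 1.259e+08 = 2.386e+09, i.e. 93.78 dB.
Required insertion loss = 96 − 93.78 = 2.22 dB.

2.2 dB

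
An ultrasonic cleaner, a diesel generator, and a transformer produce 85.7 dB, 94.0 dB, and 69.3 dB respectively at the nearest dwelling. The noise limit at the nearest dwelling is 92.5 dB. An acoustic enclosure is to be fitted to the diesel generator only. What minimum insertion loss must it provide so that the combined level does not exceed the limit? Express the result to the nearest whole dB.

Fixed contribution from the other sources: Σ 10^(L/10) = 10^(85.7/10) + 10^(69.3/10) = 3.800e+08 (85.80 dB).
To meet 92.5 dB overall, the treated diesel generator may contribute at most 10^(92.5/10) − 3.800e+08 = 1.398e+09, i.e. 91.46 dB.
So the diesel generator must be reduced from 94.0 to 91.46 dB: IL = 2.54 dB.

3 dB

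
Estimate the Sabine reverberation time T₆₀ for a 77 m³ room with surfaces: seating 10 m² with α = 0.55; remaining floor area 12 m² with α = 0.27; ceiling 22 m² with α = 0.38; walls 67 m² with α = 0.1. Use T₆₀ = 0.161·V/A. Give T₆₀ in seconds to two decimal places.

0.52 s

Total absorption A = 10·0.55 + 12·0.27 + 22·0.38 + 67·0.1 = 23.80 m² sabins.
T₆₀ = 0.161·V/A = 0.161·77/23.80 = 0.521 s.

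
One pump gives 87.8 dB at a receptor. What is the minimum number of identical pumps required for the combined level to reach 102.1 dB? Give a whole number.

27

The shortfall is 102.1 − 87.8 = 14.3 dB, and N units add 10·log₁₀ N, so need 10·log₁₀ N ≥ 14.3.
N ≥ 10^(14.3/10) = 26.915, so N = 27.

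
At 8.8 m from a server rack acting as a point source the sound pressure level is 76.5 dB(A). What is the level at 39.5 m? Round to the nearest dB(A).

63 dB(A)

Point-source attenuation: ΔL = 20·log₁₀(r₂/r₁) = 20·log₁₀(39.5/8.8) = 13.042 dB.
L₂ = 76.5 − 20·log₁₀(39.5/8.8) = 76.5 − 13.042 = 63.46 dB(A).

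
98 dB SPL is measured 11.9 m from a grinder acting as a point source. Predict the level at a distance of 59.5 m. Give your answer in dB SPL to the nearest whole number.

84 dB SPL

For a point source, L₂ = L₁ − 20·log₁₀(r₂/r₁).
L₂ = 98 − 20·log₁₀(59.5/11.9) = 98 − 13.979 = 84.02 dB SPL.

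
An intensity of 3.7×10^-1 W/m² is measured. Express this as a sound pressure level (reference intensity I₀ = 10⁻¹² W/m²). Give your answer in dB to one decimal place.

115.7 dB

L = 10·log₁₀(I/I₀) = 10·log₁₀(3.7×10^-1/10⁻¹²) = 10·log₁₀(3.7×10^11).
L = 10·(0.5682 + 11) = 115.68 dB.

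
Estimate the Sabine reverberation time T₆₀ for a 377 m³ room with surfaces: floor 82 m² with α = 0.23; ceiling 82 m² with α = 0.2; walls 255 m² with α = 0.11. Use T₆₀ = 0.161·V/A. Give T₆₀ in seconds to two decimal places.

Total absorption A = 82·0.23 + 82·0.2 + 255·0.11 = 63.31 m² sabins.
T₆₀ = 0.161 × 377 / 63.31 = 0.959 s.

0.96 s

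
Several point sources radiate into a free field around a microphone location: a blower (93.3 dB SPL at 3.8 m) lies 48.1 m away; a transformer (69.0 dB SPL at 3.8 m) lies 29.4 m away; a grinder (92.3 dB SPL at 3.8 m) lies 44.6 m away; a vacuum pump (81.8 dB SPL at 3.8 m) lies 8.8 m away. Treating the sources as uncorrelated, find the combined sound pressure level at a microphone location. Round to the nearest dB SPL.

77 dB SPL

Apply inverse-square spreading to bring every level to the receiver, then sum 10^(L/10).
blower: 93.3 − 20·log₁₀(48.1/3.8) = 93.3 − 22.05 = 71.25 dB SPL.
transformer: 69.0 − 20·log₁₀(29.4/3.8) = 69.0 − 17.77 = 51.23 dB SPL.
grinder: 92.3 − 20·log₁₀(44.6/3.8) = 92.3 − 21.39 = 70.91 dB SPL.
vacuum pump: 81.8 − 20·log₁₀(8.8/3.8) = 81.8 − 7.29 = 74.51 dB SPL.
Σ 10^(L/10) = 5.403e+07 → L_total = 10·log₁₀(5.403e+07) = 77.33 dB SPL.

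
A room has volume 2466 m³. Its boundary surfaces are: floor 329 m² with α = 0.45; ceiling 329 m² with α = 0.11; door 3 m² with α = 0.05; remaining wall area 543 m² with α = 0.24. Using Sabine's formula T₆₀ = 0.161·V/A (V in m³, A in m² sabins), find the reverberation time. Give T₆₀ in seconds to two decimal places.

Total absorption A = 329·0.45 + 329·0.11 + 3·0.05 + 543·0.24 = 314.71 m² sabins.
T₆₀ = 0.161·V/A = 0.161·2466/314.71 = 1.262 s.

1.26 s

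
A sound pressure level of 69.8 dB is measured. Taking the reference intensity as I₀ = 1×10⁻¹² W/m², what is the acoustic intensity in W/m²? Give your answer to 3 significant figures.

L = 10·log₁₀(I/I₀) ⇒ I = I₀·10^(L/10) = 10⁻¹² × 10^6.98.

9.55e-06 W/m²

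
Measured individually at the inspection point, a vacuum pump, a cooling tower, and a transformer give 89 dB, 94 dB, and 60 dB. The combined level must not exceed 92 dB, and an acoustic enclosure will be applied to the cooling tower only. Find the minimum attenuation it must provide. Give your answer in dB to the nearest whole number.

Everything except the cooling tower sums to 10^(89/10) + 10^(60/10) = 7.953e+08 in linear terms, 89.01 dB.
The limit corresponds to 10^(92/10) = 1.585e+09; subtracting the fixed part leaves 7.896e+08 for the cooling tower, i.e. 88.97 dB.
So the cooling tower must be reduced from 94 to 88.97 dB: IL = 5.03 dB.

5 dB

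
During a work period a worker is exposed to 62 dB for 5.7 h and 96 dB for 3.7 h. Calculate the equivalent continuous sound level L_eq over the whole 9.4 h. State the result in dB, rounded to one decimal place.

Weight each interval's intensity by its duration and average over T = 9.4 h:
Σ tᵢ·10^(Lᵢ/10) = 5.7·10^(62/10) + 3.7·10^(96/10) = 1.474e+10.
L_eq = 10·log₁₀(1.474e+10/9.4) = 91.95 dB.

92.0 dB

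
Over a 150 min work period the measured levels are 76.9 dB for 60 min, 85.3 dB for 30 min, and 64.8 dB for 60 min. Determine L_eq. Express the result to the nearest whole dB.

The energy average is taken in the linear domain: L_eq = 10·log₁₀[(Σ tᵢ·10^(Lᵢ/10))/T], T = 150 min.
Σ tᵢ·10^(Lᵢ/10) = 60·10^(76.9/10) + 30·10^(85.3/10) + 60·10^(64.8/10) = 1.329e+10.
L_eq = 10·log₁₀(1.329e+10/150) = 79.47 dB.

79 dB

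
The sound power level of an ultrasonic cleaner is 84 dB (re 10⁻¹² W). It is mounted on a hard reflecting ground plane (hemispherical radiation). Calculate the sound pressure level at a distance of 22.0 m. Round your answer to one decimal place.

49.2 dB

L_p = L_w − 10·log₁₀(2π·r²) with r = 22.0 m.
2π·r² = 3041 m², 10·log₁₀ of that is 34.830 dB.
L_p = 84 − 34.830 = 49.17 dB.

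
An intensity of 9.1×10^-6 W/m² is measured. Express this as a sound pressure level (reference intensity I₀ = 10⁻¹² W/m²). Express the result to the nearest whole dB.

70 dB

L = 10·log₁₀(I/I₀) = 10·log₁₀(9.1×10^-6/10⁻¹²) = 10·log₁₀(9.1×10^6).
L = 10·(0.9590 + 6) = 69.59 dB.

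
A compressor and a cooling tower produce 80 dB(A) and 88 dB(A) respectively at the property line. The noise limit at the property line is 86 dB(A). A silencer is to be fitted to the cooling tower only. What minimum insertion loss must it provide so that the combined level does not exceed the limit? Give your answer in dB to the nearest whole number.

3 dB

Fixed contribution from the other source: Σ 10^(L/10) = 10^(80/10) = 1.000e+08 (80.00 dB(A)).
To meet 86 dB(A) overall, the treated cooling tower may contribute at most 10^(86/10) − 1.000e+08 = 2.981e+08, i.e. 84.74 dB(A).
Required insertion loss = 88 − 84.74 = 3.26 dB.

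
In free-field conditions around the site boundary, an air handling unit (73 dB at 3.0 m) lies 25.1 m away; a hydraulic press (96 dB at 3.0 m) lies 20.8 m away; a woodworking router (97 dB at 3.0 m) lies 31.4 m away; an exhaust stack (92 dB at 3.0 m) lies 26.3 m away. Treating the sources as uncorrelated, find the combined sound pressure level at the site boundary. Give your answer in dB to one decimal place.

81.7 dB

First find each source's level at the receiver (point-source: −20·log₁₀(r/r_ref)), then combine on an intensity basis.
air handling unit: 73 − 20·log₁₀(25.1/3.0) = 73 − 18.45 = 54.55 dB.
hydraulic press: 96 − 20·log₁₀(20.8/3.0) = 96 − 16.82 = 79.18 dB.
woodworking router: 97 − 20·log₁₀(31.4/3.0) = 97 − 20.40 = 76.60 dB.
exhaust stack: 92 − 20·log₁₀(26.3/3.0) = 92 − 18.86 = 73.14 dB.
Σ 10^(L/10) = 1.495e+08 → L_total = 10·log₁₀(1.495e+08) = 81.75 dB.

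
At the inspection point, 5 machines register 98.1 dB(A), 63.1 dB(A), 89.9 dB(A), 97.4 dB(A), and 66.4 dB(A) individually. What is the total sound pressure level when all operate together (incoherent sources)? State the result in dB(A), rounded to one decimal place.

Incoherent sources combine by intensity addition: L_total = 10·log₁₀(Σ 10^(L_i/10)).
Σ 10^(L/10) = 10^(98.1/10) + 10^(63.1/10) + 10^(89.9/10) + 10^(97.4/10) + 10^(66.4/10) = 1.294e+10.
L_total = 10·log₁₀(1.294e+10) = 101.12 dB(A).

101.1 dB(A)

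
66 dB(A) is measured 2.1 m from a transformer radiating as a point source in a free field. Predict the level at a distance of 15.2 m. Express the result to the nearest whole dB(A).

Spherical spreading from a point source gives a 20·log₁₀(r₂/r₁) drop.
L₂ = 66 − 20·log₁₀(15.2/2.1) = 66 − 17.192 = 48.81 dB(A).

49 dB(A)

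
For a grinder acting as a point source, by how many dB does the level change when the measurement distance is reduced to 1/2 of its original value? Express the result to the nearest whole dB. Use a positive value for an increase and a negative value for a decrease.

With spherical spreading the level changes by −20·log₁₀(r₂/r₁).
ΔL = −20·log₁₀(0.5) = +6.02 dB.

+6 dB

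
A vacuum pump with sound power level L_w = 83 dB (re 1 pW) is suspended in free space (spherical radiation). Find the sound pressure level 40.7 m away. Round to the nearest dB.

L_p = L_w − 10·log₁₀(4π·r²) with r = 40.7 m.
4π·r² = 2.082e+04 m², 10·log₁₀ of that is 43.184 dB.
L_p = 83 − 43.184 = 39.82 dB.

40 dB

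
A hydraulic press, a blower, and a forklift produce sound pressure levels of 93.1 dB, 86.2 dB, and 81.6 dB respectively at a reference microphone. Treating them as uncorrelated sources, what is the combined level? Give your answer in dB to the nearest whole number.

94 dB

Incoherent sources combine by intensity addition: L_total = 10·log₁₀(Σ 10^(L_i/10)).
Σ 10^(L/10) = 10^(93.1/10) + 10^(86.2/10) + 10^(81.6/10) = 2.603e+09.
L_total = 10·log₁₀(2.603e+09) = 94.15 dB.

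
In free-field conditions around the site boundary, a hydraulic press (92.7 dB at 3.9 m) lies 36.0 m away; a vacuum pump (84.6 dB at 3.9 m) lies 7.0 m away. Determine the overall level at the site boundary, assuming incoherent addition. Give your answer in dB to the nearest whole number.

Propagate each source to the receiver with L = L_ref − 20·log₁₀(r/r_ref), then add intensities.
hydraulic press: 92.7 − 20·log₁₀(36.0/3.9) = 92.7 − 19.30 = 73.40 dB.
vacuum pump: 84.6 − 20·log₁₀(7.0/3.9) = 84.6 − 5.08 = 79.52 dB.
Σ 10^(L/10) = 1.114e+08 → L_total = 10·log₁₀(1.114e+08) = 80.47 dB.

80 dB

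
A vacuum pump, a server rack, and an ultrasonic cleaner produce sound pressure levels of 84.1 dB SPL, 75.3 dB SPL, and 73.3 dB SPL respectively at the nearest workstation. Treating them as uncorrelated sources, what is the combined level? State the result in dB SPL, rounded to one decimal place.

84.9 dB SPL

Incoherent sources combine by intensity addition: L_total = 10·log₁₀(Σ 10^(L_i/10)).
Σ 10^(L/10) = 10^(84.1/10) + 10^(75.3/10) + 10^(73.3/10) = 3.123e+08.
L_total = 10·log₁₀(3.123e+08) = 84.95 dB SPL.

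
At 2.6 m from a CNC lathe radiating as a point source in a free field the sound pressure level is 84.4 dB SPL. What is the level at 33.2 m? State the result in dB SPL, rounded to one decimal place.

For a point source, L₂ = L₁ − 20·log₁₀(r₂/r₁).
L₂ = 84.4 − 20·log₁₀(33.2/2.6) = 84.4 − 22.123 = 62.28 dB SPL.

62.3 dB SPL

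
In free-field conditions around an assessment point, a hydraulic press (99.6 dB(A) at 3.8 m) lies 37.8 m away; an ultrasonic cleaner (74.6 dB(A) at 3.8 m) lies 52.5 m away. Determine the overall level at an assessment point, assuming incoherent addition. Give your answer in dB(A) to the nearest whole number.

80 dB(A)

Propagate each source to the receiver with L = L_ref − 20·log₁₀(r/r_ref), then add intensities.
hydraulic press: 99.6 − 20·log₁₀(37.8/3.8) = 99.6 − 19.95 = 79.65 dB(A).
ultrasonic cleaner: 74.6 − 20·log₁₀(52.5/3.8) = 74.6 − 22.81 = 51.79 dB(A).
Σ 10^(L/10) = 9.232e+07 → L_total = 10·log₁₀(9.232e+07) = 79.65 dB(A).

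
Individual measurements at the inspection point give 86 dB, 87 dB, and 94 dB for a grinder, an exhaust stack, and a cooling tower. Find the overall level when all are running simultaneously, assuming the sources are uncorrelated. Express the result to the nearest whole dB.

For uncorrelated sources the intensities add, so convert each level to linear form, sum, and take 10·log₁₀ of the total.
Σ 10^(L/10) = 10^(86/10) + 10^(87/10) + 10^(94/10) = 3.411e+09.
L_total = 10·log₁₀(3.411e+09) = 95.33 dB.

95 dB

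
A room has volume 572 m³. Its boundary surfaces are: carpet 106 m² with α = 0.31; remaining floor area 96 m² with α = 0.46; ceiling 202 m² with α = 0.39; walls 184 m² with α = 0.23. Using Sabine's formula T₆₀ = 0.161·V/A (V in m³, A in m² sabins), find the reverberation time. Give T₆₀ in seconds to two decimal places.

0.46 s

A = Σ Sᵢαᵢ = 106·0.31 + 96·0.46 + 202·0.39 + 184·0.23 = 198.12 m².
T₆₀ = 0.161·V/A = 0.161·572/198.12 = 0.465 s.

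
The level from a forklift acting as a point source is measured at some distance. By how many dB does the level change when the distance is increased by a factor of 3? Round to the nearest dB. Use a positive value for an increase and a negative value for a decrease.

With spherical spreading the level changes by −20·log₁₀(r₂/r₁).
ΔL = −20·log₁₀(3) = -9.54 dB.

-10 dB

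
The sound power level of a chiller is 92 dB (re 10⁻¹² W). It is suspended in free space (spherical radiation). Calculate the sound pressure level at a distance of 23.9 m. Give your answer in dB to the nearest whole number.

53 dB

The power spreads over a sphere of area 4π·r², so L_p = L_w − 10·log₁₀(4π·r²).
4π·r² = 7178 m², 10·log₁₀ of that is 38.560 dB.
L_p = 92 − 38.560 = 53.44 dB.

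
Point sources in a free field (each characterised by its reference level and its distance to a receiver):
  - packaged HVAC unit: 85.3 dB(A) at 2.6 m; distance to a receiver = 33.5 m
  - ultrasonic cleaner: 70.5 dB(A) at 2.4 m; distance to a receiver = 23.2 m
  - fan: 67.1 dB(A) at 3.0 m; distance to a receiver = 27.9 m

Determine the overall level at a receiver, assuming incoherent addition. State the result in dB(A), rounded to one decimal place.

First find each source's level at the receiver (point-source: −20·log₁₀(r/r_ref)), then combine on an intensity basis.
packaged HVAC unit: 85.3 − 20·log₁₀(33.5/2.6) = 85.3 − 22.20 = 63.10 dB(A).
ultrasonic cleaner: 70.5 − 20·log₁₀(23.2/2.4) = 70.5 − 19.71 = 50.79 dB(A).
fan: 67.1 − 20·log₁₀(27.9/3.0) = 67.1 − 19.37 = 47.73 dB(A).
Σ 10^(L/10) = 2.220e+06 → L_total = 10·log₁₀(2.220e+06) = 63.46 dB(A).

63.5 dB(A)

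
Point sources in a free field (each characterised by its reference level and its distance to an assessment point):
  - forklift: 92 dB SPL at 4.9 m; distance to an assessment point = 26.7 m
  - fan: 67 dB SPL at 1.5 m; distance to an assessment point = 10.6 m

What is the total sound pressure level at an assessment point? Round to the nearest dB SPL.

Propagate each source to the receiver with L = L_ref − 20·log₁₀(r/r_ref), then add intensities.
forklift: 92 − 20·log₁₀(26.7/4.9) = 92 − 14.73 = 77.27 dB SPL.
fan: 67 − 20·log₁₀(10.6/1.5) = 67 − 16.98 = 50.02 dB SPL.
Σ 10^(L/10) = 5.348e+07 → L_total = 10·log₁₀(5.348e+07) = 77.28 dB SPL.

77 dB SPL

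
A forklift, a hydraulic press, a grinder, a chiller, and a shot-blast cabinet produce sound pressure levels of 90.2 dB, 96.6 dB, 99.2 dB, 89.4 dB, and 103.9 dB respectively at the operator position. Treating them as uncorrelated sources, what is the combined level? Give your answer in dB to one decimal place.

105.9 dB

Incoherent sources combine by intensity addition: L_total = 10·log₁₀(Σ 10^(L_i/10)).
Σ 10^(L/10) = 10^(90.2/10) + 10^(96.6/10) + 10^(99.2/10) + 10^(89.4/10) + 10^(103.9/10) = 3.935e+10.
L_total = 10·log₁₀(3.935e+10) = 105.95 dB.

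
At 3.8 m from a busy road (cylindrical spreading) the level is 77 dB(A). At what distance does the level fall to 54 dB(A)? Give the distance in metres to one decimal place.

Line-source spreading drops the level by 10·log₁₀(r₂/r₁); inverting, r₂/r₁ = 10^(ΔL/10).
r₂ = 3.8·10^((77−54)/10) = 3.8·10^(23.0/10) = 758.20 m.

758.2 m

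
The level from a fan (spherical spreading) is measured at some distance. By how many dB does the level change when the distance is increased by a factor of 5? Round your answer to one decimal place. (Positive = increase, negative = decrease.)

Point-source spreading: ΔL = −20·log₁₀(r₂/r₁).
ΔL = −20·log₁₀(5) = -13.98 dB.

-14.0 dB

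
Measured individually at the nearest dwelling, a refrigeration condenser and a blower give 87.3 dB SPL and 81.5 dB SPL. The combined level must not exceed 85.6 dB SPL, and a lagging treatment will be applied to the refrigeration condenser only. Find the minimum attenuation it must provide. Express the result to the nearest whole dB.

4 dB

Fixed contribution from the other source: Σ 10^(L/10) = 10^(81.5/10) = 1.413e+08 (81.50 dB SPL).
The limit corresponds to 10^(85.6/10) = 3.631e+08; subtracting the fixed part leaves 2.218e+08 for the refrigeration condenser, i.e. 83.46 dB SPL.
Required insertion loss = 87.3 − 83.46 = 3.84 dB.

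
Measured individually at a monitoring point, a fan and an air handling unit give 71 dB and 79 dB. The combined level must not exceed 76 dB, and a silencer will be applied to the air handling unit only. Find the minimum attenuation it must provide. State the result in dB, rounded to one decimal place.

4.7 dB

The untreated sources together contribute 10^(71/10) = 1.259e+07, i.e. 71.00 dB.
To meet 76 dB overall, the treated air handling unit may contribute at most 10^(76/10) − 1.259e+07 = 2.722e+07, i.e. 74.35 dB.
Required insertion loss = 79 − 74.35 = 4.65 dB.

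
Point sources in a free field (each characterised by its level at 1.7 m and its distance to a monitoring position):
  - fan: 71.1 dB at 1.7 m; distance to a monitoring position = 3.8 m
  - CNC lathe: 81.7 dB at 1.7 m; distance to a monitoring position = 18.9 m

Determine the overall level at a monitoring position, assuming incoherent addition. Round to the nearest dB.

66 dB

Propagate each source to the receiver with L = L_ref − 20·log₁₀(r/r_ref), then add intensities.
fan: 71.1 − 20·log₁₀(3.8/1.7) = 71.1 − 6.99 = 64.11 dB.
CNC lathe: 81.7 − 20·log₁₀(18.9/1.7) = 81.7 − 20.92 = 60.78 dB.
Σ 10^(L/10) = 3.775e+06 → L_total = 10·log₁₀(3.775e+06) = 65.77 dB.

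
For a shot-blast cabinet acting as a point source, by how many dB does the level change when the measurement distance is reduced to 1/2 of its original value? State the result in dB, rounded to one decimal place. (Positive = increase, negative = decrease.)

+6.0 dB

Point-source spreading: ΔL = −20·log₁₀(r₂/r₁).
ΔL = −20·log₁₀(0.5) = +6.02 dB.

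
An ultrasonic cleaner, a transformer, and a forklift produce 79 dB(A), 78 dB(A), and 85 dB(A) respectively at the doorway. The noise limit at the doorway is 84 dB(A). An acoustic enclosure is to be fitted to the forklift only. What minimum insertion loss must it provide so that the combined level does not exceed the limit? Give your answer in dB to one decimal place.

The untreated sources together contribute 10^(79/10) + 10^(78/10) = 1.425e+08, i.e. 81.54 dB(A).
The limit corresponds to 10^(84/10) = 2.512e+08; subtracting the fixed part leaves 1.087e+08 for the forklift, i.e. 80.36 dB(A).
So the forklift must be reduced from 85 to 80.36 dB(A): IL = 4.64 dB.

4.6 dB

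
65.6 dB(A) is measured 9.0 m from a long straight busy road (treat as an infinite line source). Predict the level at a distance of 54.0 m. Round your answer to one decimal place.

57.8 dB(A)

Cylindrical spreading from a line source gives a 10·log₁₀(r₂/r₁) drop.
L₂ = 65.6 − 10·log₁₀(54.0/9.0) = 65.6 − 7.782 = 57.82 dB(A).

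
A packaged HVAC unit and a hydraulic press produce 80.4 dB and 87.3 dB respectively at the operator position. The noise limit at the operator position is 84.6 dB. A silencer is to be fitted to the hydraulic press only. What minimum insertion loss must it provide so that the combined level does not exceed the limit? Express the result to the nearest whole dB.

5 dB

The untreated sources together contribute 10^(80.4/10) = 1.096e+08, i.e. 80.40 dB.
The limit corresponds to 10^(84.6/10) = 2.884e+08; subtracting the fixed part leaves 1.788e+08 for the hydraulic press, i.e. 82.52 dB.
Required insertion loss = 87.3 − 82.52 = 4.78 dB.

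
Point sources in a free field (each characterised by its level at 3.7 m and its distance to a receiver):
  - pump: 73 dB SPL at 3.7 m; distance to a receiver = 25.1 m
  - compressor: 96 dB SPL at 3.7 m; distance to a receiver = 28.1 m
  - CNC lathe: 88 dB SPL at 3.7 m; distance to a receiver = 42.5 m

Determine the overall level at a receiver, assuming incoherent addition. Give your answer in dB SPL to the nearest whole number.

79 dB SPL

Apply inverse-square spreading to bring every level to the receiver, then sum 10^(L/10).
pump: 73 − 20·log₁₀(25.1/3.7) = 73 − 16.63 = 56.37 dB SPL.
compressor: 96 − 20·log₁₀(28.1/3.7) = 96 − 17.61 = 78.39 dB SPL.
CNC lathe: 88 − 20·log₁₀(42.5/3.7) = 88 − 21.20 = 66.80 dB SPL.
Σ 10^(L/10) = 7.424e+07 → L_total = 10·log₁₀(7.424e+07) = 78.71 dB SPL.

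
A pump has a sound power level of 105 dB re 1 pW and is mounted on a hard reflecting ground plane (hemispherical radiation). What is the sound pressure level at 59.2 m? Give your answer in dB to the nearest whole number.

62 dB

The power spreads over a hemisphere of area 2π·r², so L_p = L_w − 10·log₁₀(2π·r²).
2π·r² = 2.202e+04 m², 10·log₁₀ of that is 43.428 dB.
L_p = 105 − 43.428 = 61.57 dB.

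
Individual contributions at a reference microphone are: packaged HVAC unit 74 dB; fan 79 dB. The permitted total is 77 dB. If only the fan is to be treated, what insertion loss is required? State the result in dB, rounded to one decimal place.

5.0 dB

The untreated sources together contribute 10^(74/10) = 2.512e+07, i.e. 74.00 dB.
The limit corresponds to 10^(77/10) = 5.012e+07; subtracting the fixed part leaves 2.500e+07 for the fan, i.e. 73.98 dB.
So the fan must be reduced from 79 to 73.98 dB: IL = 5.02 dB.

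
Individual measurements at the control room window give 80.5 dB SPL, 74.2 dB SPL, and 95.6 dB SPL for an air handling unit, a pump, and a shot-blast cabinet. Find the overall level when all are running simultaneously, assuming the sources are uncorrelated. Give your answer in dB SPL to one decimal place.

95.8 dB SPL

Incoherent sources combine by intensity addition: L_total = 10·log₁₀(Σ 10^(L_i/10)).
Σ 10^(L/10) = 10^(80.5/10) + 10^(74.2/10) + 10^(95.6/10) = 3.769e+09.
L_total = 10·log₁₀(3.769e+09) = 95.76 dB SPL.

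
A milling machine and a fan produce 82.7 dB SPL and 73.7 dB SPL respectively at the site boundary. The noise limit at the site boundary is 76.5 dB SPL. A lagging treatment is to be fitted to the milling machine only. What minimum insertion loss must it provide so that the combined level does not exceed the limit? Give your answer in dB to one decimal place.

Fixed contribution from the other source: Σ 10^(L/10) = 10^(73.7/10) = 2.344e+07 (73.70 dB SPL).
The limit corresponds to 10^(76.5/10) = 4.467e+07; subtracting the fixed part leaves 2.123e+07 for the milling machine, i.e. 73.27 dB SPL.
Required insertion loss = 82.7 − 73.27 = 9.43 dB.

9.4 dB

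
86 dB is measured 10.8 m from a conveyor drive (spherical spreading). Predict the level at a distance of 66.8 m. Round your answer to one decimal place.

Spherical spreading from a point source gives a 20·log₁₀(r₂/r₁) drop.
L₂ = 86 − 20·log₁₀(66.8/10.8) = 86 − 15.827 = 70.17 dB.

70.2 dB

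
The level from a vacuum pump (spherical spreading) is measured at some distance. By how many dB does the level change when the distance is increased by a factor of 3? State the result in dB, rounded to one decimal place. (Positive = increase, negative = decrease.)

-9.5 dB

With spherical spreading the level changes by −20·log₁₀(r₂/r₁).
ΔL = −20·log₁₀(3) = -9.54 dB.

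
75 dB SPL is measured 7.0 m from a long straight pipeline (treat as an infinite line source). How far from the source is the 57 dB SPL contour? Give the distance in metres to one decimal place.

For a line source L₁ − L₂ = 10·log₁₀(r₂/r₁), so r₂ = r₁·10^((L₁−L₂)/10).
r₂ = 7.0·10^((75−57)/10) = 7.0·10^(18.0/10) = 441.67 m.

441.7 m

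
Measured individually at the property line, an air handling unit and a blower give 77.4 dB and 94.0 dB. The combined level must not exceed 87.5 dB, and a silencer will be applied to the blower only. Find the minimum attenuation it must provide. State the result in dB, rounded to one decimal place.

Everything except the blower sums to 10^(77.4/10) = 5.495e+07 in linear terms, 77.40 dB.
The limit corresponds to 10^(87.5/10) = 5.623e+08; subtracting the fixed part leaves 5.074e+08 for the blower, i.e. 87.05 dB.
So the blower must be reduced from 94.0 to 87.05 dB: IL = 6.95 dB.

6.9 dB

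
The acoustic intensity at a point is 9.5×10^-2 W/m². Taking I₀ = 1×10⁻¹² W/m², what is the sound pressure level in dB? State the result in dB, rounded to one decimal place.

I/I₀ = 9.5×10^-2/10⁻¹² = 9.5×10^10, and L = 10·log₁₀(I/I₀).
L = 10·(0.9777 + 10) = 109.78 dB.

109.8 dB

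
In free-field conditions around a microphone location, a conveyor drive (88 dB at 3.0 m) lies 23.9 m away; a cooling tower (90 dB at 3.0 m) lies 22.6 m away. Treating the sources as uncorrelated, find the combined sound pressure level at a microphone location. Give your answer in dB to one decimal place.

74.4 dB

Apply inverse-square spreading to bring every level to the receiver, then sum 10^(L/10).
conveyor drive: 88 − 20·log₁₀(23.9/3.0) = 88 − 18.03 = 69.97 dB.
cooling tower: 90 − 20·log₁₀(22.6/3.0) = 90 − 17.54 = 72.46 dB.
Σ 10^(L/10) = 2.756e+07 → L_total = 10·log₁₀(2.756e+07) = 74.40 dB.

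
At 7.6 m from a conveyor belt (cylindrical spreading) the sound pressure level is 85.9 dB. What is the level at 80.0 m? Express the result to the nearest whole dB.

For a line source, L₂ = L₁ − 10·log₁₀(r₂/r₁).
L₂ = 85.9 − 10·log₁₀(80.0/7.6) = 85.9 − 10.223 = 75.68 dB.

76 dB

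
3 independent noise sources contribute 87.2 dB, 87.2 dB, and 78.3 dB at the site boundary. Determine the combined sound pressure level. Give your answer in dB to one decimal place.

For uncorrelated sources the intensities add, so convert each level to linear form, sum, and take 10·log₁₀ of the total.
Σ 10^(L/10) = 10^(87.2/10) + 10^(87.2/10) + 10^(78.3/10) = 1.117e+09.
L_total = 10·log₁₀(1.117e+09) = 90.48 dB.

90.5 dB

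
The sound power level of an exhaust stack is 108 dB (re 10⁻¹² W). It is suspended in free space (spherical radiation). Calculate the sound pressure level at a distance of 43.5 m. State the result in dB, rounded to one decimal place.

The power spreads over a sphere of area 4π·r², so L_p = L_w − 10·log₁₀(4π·r²).
4π·r² = 2.378e+04 m², 10·log₁₀ of that is 43.762 dB.
L_p = 108 − 43.762 = 64.24 dB.

64.2 dB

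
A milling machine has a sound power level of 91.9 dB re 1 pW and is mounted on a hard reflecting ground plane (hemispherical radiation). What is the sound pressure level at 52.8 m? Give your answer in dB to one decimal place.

The power spreads over a hemisphere of area 2π·r², so L_p = L_w − 10·log₁₀(2π·r²).
2π·r² = 1.752e+04 m², 10·log₁₀ of that is 42.434 dB.
L_p = 91.9 − 42.434 = 49.47 dB.

49.5 dB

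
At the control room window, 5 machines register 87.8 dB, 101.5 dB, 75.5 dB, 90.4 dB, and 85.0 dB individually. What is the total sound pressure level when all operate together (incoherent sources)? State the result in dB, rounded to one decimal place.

Incoherent sources combine by intensity addition: L_total = 10·log₁₀(Σ 10^(L_i/10)).
Σ 10^(L/10) = 10^(87.8/10) + 10^(101.5/10) + 10^(75.5/10) + 10^(90.4/10) + 10^(85.0/10) = 1.618e+10.
L_total = 10·log₁₀(1.618e+10) = 102.09 dB.

102.1 dB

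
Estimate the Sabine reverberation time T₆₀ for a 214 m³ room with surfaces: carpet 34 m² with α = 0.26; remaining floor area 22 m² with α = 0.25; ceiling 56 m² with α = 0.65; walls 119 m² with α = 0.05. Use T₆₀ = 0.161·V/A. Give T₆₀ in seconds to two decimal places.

0.61 s

Total absorption A = 34·0.26 + 22·0.25 + 56·0.65 + 119·0.05 = 56.69 m² sabins.
T₆₀ = 0.161 × 214 / 56.69 = 0.608 s.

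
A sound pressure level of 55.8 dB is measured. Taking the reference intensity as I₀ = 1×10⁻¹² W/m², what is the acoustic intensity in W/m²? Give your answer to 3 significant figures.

I = I₀·10^(L/10) = 10⁻¹² × 10^(55.8/10) = 10^(-6.420).

3.80e-07 W/m²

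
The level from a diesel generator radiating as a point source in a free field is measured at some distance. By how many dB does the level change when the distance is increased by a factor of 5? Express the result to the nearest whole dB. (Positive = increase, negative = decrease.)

Point-source spreading: ΔL = −20·log₁₀(r₂/r₁).
ΔL = −20·log₁₀(5) = -13.98 dB.

-14 dB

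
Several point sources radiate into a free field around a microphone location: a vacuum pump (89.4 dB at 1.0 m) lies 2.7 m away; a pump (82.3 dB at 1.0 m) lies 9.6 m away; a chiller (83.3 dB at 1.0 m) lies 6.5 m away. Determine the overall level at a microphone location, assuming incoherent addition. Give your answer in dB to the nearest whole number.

Apply inverse-square spreading to bring every level to the receiver, then sum 10^(L/10).
vacuum pump: 89.4 − 20·log₁₀(2.7/1.0) = 89.4 − 8.63 = 80.77 dB.
pump: 82.3 − 20·log₁₀(9.6/1.0) = 82.3 − 19.65 = 62.65 dB.
chiller: 83.3 − 20·log₁₀(6.5/1.0) = 83.3 − 16.26 = 67.04 dB.
Σ 10^(L/10) = 1.264e+08 → L_total = 10·log₁₀(1.264e+08) = 81.02 dB.

81 dB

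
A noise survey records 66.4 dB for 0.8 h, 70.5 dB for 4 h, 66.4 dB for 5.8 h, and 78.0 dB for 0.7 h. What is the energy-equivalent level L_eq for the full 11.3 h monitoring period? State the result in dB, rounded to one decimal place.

The energy average is taken in the linear domain: L_eq = 10·log₁₀[(Σ tᵢ·10^(Lᵢ/10))/T], T = 11.3 h.
Σ tᵢ·10^(Lᵢ/10) = 0.8·10^(66.4/10) + 4·10^(70.5/10) + 5.8·10^(66.4/10) + 0.7·10^(78.0/10) = 1.179e+08.
L_eq = 10·log₁₀(1.179e+08/11.3) = 70.18 dB.

70.2 dB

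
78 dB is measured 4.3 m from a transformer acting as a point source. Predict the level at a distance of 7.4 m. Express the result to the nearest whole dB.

73 dB

For a point source, L₂ = L₁ − 20·log₁₀(r₂/r₁).
L₂ = 78 − 20·log₁₀(7.4/4.3) = 78 − 4.715 = 73.28 dB.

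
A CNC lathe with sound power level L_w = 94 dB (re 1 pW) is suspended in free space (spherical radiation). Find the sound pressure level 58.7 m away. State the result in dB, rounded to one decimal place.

47.6 dB

L_p = L_w − 10·log₁₀(4π·r²) with r = 58.7 m.
4π·r² = 4.33e+04 m², 10·log₁₀ of that is 46.365 dB.
L_p = 94 − 46.365 = 47.64 dB.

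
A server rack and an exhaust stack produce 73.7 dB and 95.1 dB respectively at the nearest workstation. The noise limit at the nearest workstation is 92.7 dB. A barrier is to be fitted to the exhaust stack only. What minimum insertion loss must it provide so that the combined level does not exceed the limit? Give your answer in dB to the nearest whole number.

Everything except the exhaust stack sums to 10^(73.7/10) = 2.344e+07 in linear terms, 73.70 dB.
To meet 92.7 dB overall, the treated exhaust stack may contribute at most 10^(92.7/10) − 2.344e+07 = 1.839e+09, i.e. 92.64 dB.
So the exhaust stack must be reduced from 95.1 to 92.64 dB: IL = 2.46 dB.

2 dB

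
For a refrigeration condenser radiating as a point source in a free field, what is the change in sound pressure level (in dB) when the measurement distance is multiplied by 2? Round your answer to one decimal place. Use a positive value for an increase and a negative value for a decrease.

-6.0 dB

Point-source spreading: ΔL = −20·log₁₀(r₂/r₁).
ΔL = −20·log₁₀(2) = -6.02 dB.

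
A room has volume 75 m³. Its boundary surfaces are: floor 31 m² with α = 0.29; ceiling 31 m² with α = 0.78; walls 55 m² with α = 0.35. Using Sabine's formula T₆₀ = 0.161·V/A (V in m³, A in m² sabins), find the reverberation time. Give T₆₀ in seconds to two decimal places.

0.23 s

Total absorption A = 31·0.29 + 31·0.78 + 55·0.35 = 52.42 m² sabins.
T₆₀ = 0.161 × 75 / 52.42 = 0.230 s.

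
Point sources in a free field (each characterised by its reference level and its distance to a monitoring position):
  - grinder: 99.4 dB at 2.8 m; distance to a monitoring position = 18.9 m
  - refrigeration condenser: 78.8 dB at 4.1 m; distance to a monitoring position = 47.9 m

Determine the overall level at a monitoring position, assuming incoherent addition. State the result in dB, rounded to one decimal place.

Apply inverse-square spreading to bring every level to the receiver, then sum 10^(L/10).
grinder: 99.4 − 20·log₁₀(18.9/2.8) = 99.4 − 16.59 = 82.81 dB.
refrigeration condenser: 78.8 − 20·log₁₀(47.9/4.1) = 78.8 − 21.35 = 57.45 dB.
Σ 10^(L/10) = 1.917e+08 → L_total = 10·log₁₀(1.917e+08) = 82.83 dB.

82.8 dB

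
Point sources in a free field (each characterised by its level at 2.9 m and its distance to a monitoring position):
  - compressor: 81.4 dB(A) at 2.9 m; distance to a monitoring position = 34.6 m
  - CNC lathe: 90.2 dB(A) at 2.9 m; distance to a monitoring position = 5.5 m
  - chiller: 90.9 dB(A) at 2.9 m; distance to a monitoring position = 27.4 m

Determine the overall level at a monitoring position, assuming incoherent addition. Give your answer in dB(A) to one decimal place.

First find each source's level at the receiver (point-source: −20·log₁₀(r/r_ref)), then combine on an intensity basis.
compressor: 81.4 − 20·log₁₀(34.6/2.9) = 81.4 − 21.53 = 59.87 dB(A).
CNC lathe: 90.2 − 20·log₁₀(5.5/2.9) = 90.2 − 5.56 = 84.64 dB(A).
chiller: 90.9 − 20·log₁₀(27.4/2.9) = 90.9 − 19.51 = 71.39 dB(A).
Σ 10^(L/10) = 3.059e+08 → L_total = 10·log₁₀(3.059e+08) = 84.86 dB(A).

84.9 dB(A)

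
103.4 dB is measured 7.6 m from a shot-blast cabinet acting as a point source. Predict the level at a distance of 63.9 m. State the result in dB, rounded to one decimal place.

Spherical spreading from a point source gives a 20·log₁₀(r₂/r₁) drop.
L₂ = 103.4 − 20·log₁₀(63.9/7.6) = 103.4 − 18.494 = 84.91 dB.

84.9 dB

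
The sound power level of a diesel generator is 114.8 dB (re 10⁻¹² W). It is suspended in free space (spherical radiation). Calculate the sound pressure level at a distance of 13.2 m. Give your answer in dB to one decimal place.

The power spreads over a sphere of area 4π·r², so L_p = L_w − 10·log₁₀(4π·r²).
4π·r² = 2190 m², 10·log₁₀ of that is 33.404 dB.
L_p = 114.8 − 33.404 = 81.40 dB.

81.4 dB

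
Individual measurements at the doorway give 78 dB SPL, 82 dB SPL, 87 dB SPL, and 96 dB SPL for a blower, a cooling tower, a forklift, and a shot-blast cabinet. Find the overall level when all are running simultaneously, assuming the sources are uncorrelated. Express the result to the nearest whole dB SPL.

97 dB SPL

Incoherent sources combine by intensity addition: L_total = 10·log₁₀(Σ 10^(L_i/10)).
Σ 10^(L/10) = 10^(78/10) + 10^(82/10) + 10^(87/10) + 10^(96/10) = 4.704e+09.
L_total = 10·log₁₀(4.704e+09) = 96.72 dB SPL.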